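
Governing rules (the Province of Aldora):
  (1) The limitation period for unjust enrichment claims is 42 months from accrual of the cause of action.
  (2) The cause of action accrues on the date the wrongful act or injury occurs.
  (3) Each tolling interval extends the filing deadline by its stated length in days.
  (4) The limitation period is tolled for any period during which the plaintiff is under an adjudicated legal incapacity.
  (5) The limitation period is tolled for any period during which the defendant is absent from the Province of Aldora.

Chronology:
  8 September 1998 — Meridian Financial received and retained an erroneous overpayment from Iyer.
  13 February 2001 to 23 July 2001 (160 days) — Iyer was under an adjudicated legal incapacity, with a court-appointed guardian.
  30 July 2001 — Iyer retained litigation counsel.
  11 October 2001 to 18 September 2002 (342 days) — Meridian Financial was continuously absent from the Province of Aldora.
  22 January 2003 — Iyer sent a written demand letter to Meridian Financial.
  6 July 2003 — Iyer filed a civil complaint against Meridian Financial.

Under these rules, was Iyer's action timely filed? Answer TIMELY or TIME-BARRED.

TIMELY

The claim accrued on 8 September 1998, when the wrongful act occurred.
The untolled deadline — 42 months after 8 September 1998 — is 8 March 2002.
The period was tolled for 160 days by the plaintiff's legal incapacity (13 February 2001 to 23 July 2001), pushing the deadline to 15 August 2002.
The period was tolled for 342 days by the defendant's absence from the jurisdiction (11 October 2001 to 18 September 2002), pushing the deadline to 23 July 2003.
Nothing else in the chronology tolls or restarts the period.
Iyer filed on 6 July 2003, before the 23 July 2003 deadline, so the action is timely.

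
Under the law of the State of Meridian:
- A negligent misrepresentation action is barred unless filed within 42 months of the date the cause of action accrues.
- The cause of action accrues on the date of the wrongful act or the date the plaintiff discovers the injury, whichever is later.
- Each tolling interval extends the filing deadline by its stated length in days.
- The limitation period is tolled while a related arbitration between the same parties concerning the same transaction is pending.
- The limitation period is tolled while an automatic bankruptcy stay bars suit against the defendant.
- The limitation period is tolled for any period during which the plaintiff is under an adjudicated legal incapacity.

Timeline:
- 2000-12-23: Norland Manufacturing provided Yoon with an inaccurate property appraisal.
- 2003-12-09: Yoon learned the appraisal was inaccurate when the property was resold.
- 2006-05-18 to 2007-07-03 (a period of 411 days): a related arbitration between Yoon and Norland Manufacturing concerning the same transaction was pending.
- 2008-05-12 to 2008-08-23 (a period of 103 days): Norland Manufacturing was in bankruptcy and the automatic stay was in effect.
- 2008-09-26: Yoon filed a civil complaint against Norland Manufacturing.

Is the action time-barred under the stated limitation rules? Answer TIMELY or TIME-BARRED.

Taking the later of the act (2000-12-23) and discovery (2003-12-09), the claim accrued on 2003-12-09.
42 months from 2003-12-09 is 2007-06-09.
Because the pending related arbitration ran from 2006-05-18 to 2007-07-03, the deadline is extended by 411 days to 2008-07-24.
Because the automatic bankruptcy stay ran from 2008-05-12 to 2008-08-23, the deadline is extended by 103 days to 2008-11-04.
Yoon filed on 2008-09-26, before the 2008-11-04 deadline, so the action is timely.

TIMELY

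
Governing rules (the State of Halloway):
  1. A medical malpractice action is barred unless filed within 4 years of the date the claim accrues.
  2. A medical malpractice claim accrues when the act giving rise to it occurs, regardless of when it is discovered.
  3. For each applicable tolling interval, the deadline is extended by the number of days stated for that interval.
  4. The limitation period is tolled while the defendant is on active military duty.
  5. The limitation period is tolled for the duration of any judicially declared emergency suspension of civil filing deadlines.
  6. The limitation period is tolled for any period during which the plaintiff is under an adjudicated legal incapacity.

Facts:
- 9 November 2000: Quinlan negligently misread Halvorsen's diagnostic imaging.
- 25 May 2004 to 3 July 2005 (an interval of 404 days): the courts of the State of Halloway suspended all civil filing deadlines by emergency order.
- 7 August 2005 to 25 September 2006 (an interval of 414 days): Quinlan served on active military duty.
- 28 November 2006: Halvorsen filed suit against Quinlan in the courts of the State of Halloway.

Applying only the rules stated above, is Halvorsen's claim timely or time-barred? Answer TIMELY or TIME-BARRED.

TIMELY

The limitation period began to run on 9 November 2000.
The untolled deadline — 4 years after 9 November 2000 — is 9 November 2004.
The emergency suspension of filing deadlines from 25 May 2004 to 3 July 2005 tolled the period for 404 days, extending the deadline to 18 December 2005.
The period was tolled for 414 days by the defendant's active military service (7 August 2005 to 25 September 2006), pushing the deadline to 5 February 2007.
Filing on 28 November 2006 beat the 5 February 2007 deadline — the action is timely.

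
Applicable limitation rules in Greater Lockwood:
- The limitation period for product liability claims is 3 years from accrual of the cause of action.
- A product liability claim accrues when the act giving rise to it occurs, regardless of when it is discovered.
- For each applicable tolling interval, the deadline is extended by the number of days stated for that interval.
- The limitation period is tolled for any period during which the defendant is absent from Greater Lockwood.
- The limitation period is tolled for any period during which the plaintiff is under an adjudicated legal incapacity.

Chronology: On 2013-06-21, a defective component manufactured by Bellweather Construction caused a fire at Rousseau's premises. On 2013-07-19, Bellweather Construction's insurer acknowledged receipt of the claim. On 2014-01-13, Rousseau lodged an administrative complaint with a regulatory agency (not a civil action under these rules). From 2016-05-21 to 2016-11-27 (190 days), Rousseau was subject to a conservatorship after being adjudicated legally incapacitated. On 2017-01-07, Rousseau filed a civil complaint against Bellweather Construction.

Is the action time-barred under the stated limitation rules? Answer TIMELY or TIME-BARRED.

TIME-BARRED

The cause of action accrued on 2013-06-21, the date of the act.
Adding the 3 years base period to 2013-06-21 gives a deadline of 2016-06-21, before any tolling.
The period was tolled for 190 days by the plaintiff's legal incapacity (2016-05-21 to 2016-11-27), pushing the deadline to 2016-12-28.
Nothing else in the chronology tolls or restarts the period.
Rousseau filed on 2017-01-07, after the 2016-12-28 deadline, so the action is time-barred.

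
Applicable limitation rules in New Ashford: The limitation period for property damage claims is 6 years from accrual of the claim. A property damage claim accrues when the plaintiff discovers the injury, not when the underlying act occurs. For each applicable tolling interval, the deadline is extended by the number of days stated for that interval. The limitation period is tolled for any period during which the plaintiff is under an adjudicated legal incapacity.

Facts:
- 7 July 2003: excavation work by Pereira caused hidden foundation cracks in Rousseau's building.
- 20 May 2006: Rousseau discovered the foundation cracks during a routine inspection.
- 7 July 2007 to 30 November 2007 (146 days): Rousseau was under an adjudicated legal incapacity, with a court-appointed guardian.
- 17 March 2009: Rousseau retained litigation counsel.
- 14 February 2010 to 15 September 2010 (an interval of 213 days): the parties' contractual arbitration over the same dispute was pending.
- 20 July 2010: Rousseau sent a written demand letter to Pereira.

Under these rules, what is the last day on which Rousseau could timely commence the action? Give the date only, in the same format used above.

13 October 2012

Under the discovery rule, the claim accrued on 20 May 2006, when Rousseau discovered the injury — not on the 7 July 2003 date of the underlying act.
6 years from 20 May 2006 is 20 May 2012.
The period was tolled for 146 days by the plaintiff's legal incapacity (7 July 2007 to 30 November 2007), pushing the deadline to 13 October 2012.
No stated provision tolls the period for a pending arbitration, so the interval from 14 February 2010 to 15 September 2010 has no effect on the deadline.
None of the other events listed affects the running of the period under the stated rules.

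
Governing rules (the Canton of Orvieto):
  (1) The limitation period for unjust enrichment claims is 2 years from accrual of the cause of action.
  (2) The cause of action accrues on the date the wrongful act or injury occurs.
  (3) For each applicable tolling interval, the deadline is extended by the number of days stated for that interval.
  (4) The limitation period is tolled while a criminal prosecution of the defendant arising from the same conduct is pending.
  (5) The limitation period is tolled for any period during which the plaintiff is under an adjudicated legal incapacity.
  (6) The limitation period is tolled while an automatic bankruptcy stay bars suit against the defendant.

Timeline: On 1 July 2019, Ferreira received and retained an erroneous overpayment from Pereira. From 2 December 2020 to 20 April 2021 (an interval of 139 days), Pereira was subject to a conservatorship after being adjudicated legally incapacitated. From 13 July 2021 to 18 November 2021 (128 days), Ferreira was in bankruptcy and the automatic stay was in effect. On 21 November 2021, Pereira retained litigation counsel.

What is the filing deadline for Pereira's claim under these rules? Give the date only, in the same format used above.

The claim accrued on 1 July 2019, when the wrongful act occurred.
2 years from 1 July 2019 is 1 July 2021.
The plaintiff's legal incapacity from 2 December 2020 to 20 April 2021 tolled the period for 139 days, extending the deadline to 17 November 2021.
The automatic bankruptcy stay from 13 July 2021 to 18 November 2021 tolled the period for 128 days, extending the deadline to 25 March 2022.
Nothing else in the chronology tolls or restarts the period.

25 March 2022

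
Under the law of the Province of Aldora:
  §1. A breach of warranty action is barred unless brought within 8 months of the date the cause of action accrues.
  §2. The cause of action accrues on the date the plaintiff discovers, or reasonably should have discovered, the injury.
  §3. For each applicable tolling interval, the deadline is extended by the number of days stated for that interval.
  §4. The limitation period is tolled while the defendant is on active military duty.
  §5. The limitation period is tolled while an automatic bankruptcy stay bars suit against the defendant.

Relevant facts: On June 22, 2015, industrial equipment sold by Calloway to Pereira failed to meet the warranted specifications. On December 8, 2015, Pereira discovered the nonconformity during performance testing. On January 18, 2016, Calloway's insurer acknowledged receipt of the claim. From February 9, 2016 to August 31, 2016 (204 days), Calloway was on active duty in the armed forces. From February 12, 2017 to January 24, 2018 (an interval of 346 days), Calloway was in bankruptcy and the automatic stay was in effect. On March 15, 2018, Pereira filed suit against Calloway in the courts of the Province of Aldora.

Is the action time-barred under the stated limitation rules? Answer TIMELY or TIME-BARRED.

TIME-BARRED

The claim did not accrue until Pereira discovered the injury on December 8, 2015; the June 22, 2015 act date does not start the clock under the stated rule.
The untolled deadline — 8 months after December 8, 2015 — is August 8, 2016.
The defendant's active military service from February 9, 2016 to August 31, 2016 tolled the period for 204 days, extending the deadline to February 28, 2017.
The period was tolled for 346 days by the automatic bankruptcy stay (February 12, 2017 to January 24, 2018), pushing the deadline to February 9, 2018.
The other events in the timeline have no effect on the limitation period under the stated rules.
Filing on March 15, 2018 missed the February 9, 2018 deadline — the action is time-barred.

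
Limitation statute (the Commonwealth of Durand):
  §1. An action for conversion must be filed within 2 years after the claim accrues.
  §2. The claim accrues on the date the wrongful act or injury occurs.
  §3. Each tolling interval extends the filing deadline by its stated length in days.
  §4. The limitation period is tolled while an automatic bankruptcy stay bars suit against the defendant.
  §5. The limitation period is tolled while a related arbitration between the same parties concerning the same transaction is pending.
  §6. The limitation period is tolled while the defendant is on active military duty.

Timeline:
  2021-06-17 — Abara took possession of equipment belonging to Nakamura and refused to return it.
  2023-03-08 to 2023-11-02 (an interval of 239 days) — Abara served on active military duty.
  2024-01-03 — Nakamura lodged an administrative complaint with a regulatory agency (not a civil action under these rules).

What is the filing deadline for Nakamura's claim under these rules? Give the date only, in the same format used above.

2024-02-11

The limitation period began to run on 2021-06-17.
Adding the 2 years base period to 2021-06-17 gives a deadline of 2023-06-17, before any tolling.
The period was tolled for 239 days by the defendant's active military service (2023-03-08 to 2023-11-02), pushing the deadline to 2024-02-11.
Nothing else in the chronology tolls or restarts the period.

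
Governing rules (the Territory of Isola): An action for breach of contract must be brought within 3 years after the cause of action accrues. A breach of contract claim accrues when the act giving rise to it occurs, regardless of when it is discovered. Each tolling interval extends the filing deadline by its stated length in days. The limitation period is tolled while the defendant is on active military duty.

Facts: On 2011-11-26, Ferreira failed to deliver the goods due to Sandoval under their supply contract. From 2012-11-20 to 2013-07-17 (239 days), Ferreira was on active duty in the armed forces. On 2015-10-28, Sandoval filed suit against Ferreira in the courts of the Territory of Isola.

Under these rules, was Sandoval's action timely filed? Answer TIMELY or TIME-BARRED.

TIME-BARRED

The limitation period began to run on 2011-11-26.
3 years from 2011-11-26 is 2014-11-26.
The period was tolled for 239 days by the defendant's active military service (2012-11-20 to 2013-07-17), pushing the deadline to 2015-07-23.
Sandoval filed on 2015-10-28, after the 2015-07-23 deadline, so the action is time-barred.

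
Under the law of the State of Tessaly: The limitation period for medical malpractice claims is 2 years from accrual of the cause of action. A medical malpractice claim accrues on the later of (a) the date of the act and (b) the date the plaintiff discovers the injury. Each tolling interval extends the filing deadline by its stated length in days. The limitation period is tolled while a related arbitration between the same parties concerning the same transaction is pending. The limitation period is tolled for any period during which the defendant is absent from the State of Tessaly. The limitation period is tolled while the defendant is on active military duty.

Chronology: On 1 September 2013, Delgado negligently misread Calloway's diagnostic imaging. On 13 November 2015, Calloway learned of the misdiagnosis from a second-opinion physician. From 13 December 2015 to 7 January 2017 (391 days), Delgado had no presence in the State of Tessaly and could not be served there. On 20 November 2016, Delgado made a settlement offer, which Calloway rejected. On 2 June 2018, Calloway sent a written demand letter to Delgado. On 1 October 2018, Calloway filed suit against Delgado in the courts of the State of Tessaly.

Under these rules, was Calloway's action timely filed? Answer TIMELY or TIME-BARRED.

TIMELY

Taking the later of the act (1 September 2013) and discovery (13 November 2015), the claim accrued on 13 November 2015.
2 years from 13 November 2015 is 13 November 2017.
The defendant's absence from the jurisdiction from 13 December 2015 to 7 January 2017 tolled the period for 391 days, extending the deadline to 9 December 2018.
The other events in the timeline have no effect on the limitation period under the stated rules.
The 1 October 2018 filing precedes the 9 December 2018 deadline; the claim is timely.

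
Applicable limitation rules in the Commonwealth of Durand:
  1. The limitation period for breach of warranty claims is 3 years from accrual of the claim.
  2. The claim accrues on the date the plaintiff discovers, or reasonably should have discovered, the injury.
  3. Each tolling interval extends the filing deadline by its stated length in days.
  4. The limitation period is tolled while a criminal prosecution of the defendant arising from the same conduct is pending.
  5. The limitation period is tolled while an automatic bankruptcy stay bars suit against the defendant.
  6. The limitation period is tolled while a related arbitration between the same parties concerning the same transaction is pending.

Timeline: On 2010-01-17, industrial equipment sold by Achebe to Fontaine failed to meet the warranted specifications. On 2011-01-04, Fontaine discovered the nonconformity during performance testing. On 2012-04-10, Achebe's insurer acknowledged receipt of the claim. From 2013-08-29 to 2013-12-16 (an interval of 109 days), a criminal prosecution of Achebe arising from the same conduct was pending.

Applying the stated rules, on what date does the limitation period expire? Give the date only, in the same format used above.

2014-04-23

Accrual is tied to discovery, so the period began on 2011-01-04 rather than on 2010-01-17 when the act occurred.
Adding the 3 years base period to 2011-01-04 gives a deadline of 2014-01-04, before any tolling.
The pending criminal prosecution from 2013-08-29 to 2013-12-16 tolled the period for 109 days, extending the deadline to 2014-04-23.
None of the other events listed affects the running of the period under the stated rules.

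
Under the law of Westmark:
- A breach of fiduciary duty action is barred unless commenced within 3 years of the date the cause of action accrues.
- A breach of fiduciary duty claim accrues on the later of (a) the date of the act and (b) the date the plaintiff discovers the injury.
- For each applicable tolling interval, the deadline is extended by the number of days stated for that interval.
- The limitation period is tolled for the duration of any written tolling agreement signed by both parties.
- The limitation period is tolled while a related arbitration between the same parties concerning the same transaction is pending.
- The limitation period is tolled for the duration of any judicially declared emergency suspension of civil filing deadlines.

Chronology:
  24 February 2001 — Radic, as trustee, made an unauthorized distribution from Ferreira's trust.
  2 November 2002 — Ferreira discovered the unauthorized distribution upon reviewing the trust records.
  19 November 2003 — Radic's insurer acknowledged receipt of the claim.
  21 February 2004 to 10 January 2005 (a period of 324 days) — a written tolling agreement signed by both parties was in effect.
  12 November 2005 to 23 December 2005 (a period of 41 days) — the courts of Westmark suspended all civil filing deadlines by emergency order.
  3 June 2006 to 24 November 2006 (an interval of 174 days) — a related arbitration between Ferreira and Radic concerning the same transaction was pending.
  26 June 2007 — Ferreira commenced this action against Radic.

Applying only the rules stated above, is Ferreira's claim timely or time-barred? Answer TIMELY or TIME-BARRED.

TIME-BARRED

Because discovery on 2 November 2002 post-dates the 24 February 2001 act, accrual under the later-of rule falls on 2 November 2002.
The untolled deadline — 3 years after 2 November 2002 — is 2 November 2005.
The written tolling agreement from 21 February 2004 to 10 January 2005 tolled the period for 324 days, extending the deadline to 22 September 2006.
Because the emergency suspension of filing deadlines ran from 12 November 2005 to 23 December 2005, the deadline is extended by 41 days to 2 November 2006.
The period was tolled for 174 days by the pending related arbitration (3 June 2006 to 24 November 2006), pushing the deadline to 25 April 2007.
The other events in the timeline have no effect on the limitation period under the stated rules.
Filing on 26 June 2007 missed the 25 April 2007 deadline — the action is time-barred.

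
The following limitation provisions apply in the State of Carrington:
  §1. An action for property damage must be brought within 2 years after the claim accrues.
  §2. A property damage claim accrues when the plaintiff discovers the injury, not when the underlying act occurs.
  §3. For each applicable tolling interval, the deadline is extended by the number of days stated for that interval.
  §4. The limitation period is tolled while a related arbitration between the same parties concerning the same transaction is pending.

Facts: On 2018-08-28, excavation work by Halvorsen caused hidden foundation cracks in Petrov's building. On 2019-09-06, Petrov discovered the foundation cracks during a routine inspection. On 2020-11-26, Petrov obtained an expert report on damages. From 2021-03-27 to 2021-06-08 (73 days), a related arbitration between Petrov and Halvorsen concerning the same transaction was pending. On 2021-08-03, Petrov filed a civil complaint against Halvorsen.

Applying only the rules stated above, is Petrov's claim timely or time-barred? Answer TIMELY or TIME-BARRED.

Accrual is tied to discovery, so the period began on 2019-09-06 rather than on 2018-08-28 when the act occurred.
2 years from 2019-09-06 is 2021-09-06.
The pending related arbitration from 2021-03-27 to 2021-06-08 tolled the period for 73 days, extending the deadline to 2021-11-18.
Nothing else in the chronology tolls or restarts the period.
The 2021-08-03 filing precedes the 2021-11-18 deadline; the claim is timely.

TIMELY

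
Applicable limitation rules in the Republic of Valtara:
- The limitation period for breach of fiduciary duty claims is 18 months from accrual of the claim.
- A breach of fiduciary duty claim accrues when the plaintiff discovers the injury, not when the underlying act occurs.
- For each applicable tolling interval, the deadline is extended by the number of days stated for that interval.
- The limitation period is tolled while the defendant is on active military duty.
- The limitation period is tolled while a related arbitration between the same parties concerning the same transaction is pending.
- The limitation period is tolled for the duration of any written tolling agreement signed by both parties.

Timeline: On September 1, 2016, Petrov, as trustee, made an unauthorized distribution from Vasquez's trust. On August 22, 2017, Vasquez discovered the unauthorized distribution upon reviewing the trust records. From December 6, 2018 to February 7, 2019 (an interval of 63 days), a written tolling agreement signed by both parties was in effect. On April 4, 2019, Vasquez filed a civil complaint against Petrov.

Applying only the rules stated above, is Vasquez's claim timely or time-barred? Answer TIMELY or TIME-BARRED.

The claim did not accrue until Vasquez discovered the injury on August 22, 2017; the September 1, 2016 act date does not start the clock under the stated rule.
18 months from August 22, 2017 is February 22, 2019.
The period was tolled for 63 days by the written tolling agreement (December 6, 2018 to February 7, 2019), pushing the deadline to April 26, 2019.
Filing on April 4, 2019 beat the April 26, 2019 deadline — the action is timely.

TIMELY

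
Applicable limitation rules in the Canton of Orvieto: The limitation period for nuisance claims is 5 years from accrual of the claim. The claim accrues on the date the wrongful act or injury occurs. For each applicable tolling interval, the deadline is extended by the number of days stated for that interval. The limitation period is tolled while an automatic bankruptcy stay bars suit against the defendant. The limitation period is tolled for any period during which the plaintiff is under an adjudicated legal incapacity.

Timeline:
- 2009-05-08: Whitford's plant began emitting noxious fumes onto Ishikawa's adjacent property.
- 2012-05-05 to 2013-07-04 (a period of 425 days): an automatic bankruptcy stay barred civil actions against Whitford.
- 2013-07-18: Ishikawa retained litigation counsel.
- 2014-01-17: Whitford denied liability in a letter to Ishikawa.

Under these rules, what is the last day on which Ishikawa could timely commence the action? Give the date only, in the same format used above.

The claim accrued on 2009-05-08, when the wrongful act occurred.
Adding the 5 years base period to 2009-05-08 gives a deadline of 2014-05-08, before any tolling.
Because the automatic bankruptcy stay ran from 2012-05-05 to 2013-07-04, the deadline is extended by 425 days to 2015-07-07.
None of the other events listed affects the running of the period under the stated rules.

2015-07-07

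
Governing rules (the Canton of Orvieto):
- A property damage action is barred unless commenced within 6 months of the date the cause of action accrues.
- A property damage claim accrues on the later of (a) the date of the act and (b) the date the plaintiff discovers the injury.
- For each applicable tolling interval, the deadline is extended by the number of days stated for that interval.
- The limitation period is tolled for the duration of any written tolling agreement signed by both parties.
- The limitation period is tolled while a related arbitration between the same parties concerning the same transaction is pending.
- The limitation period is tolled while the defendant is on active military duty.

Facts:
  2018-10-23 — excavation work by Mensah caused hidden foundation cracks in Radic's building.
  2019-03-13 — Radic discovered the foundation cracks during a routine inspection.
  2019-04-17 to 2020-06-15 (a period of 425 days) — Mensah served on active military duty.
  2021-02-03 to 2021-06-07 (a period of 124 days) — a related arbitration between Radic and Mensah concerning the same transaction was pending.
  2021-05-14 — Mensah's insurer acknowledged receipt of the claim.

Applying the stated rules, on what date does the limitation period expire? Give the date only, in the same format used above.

Taking the later of the act (2018-10-23) and discovery (2019-03-13), the claim accrued on 2019-03-13.
Adding the 6 months base period to 2019-03-13 gives a deadline of 2019-09-13, before any tolling.
The period was tolled for 425 days by the defendant's active military service (2019-04-17 to 2020-06-15), pushing the deadline to 2020-11-11.
By the time the pending related arbitration began on 2021-02-03, the limitation period had already expired on 2020-11-11; that interval cannot revive it.
Nothing else in the chronology tolls or restarts the period.

2020-11-11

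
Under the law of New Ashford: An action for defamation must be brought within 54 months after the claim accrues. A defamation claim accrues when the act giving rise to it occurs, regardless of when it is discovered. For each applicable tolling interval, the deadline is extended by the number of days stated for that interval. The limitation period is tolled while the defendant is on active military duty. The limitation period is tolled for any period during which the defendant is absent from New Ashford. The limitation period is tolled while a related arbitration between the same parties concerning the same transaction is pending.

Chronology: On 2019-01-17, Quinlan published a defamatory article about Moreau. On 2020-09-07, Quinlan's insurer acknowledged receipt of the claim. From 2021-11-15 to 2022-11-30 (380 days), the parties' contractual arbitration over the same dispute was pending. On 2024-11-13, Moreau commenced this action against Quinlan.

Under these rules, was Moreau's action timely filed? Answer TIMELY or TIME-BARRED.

TIME-BARRED

The claim accrued on 2019-01-17, when the wrongful act occurred.
54 months from 2019-01-17 is 2023-07-17.
The pending related arbitration from 2021-11-15 to 2022-11-30 tolled the period for 380 days, extending the deadline to 2024-07-31.
The other events in the timeline have no effect on the limitation period under the stated rules.
Moreau filed on 2024-11-13, after the 2024-07-31 deadline, so the action is time-barred.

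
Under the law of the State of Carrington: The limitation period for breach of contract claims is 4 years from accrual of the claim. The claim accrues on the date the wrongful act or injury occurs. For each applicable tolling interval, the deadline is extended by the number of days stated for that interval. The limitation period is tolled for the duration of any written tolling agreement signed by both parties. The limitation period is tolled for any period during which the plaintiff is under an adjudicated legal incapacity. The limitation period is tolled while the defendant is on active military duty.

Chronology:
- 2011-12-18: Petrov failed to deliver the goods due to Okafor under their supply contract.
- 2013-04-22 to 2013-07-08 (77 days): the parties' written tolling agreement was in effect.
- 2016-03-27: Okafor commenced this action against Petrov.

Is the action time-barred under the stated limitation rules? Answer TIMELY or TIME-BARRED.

The limitation period began to run on 2011-12-18.
4 years from 2011-12-18 is 2015-12-18.
Because the written tolling agreement ran from 2013-04-22 to 2013-07-08, the deadline is extended by 77 days to 2016-03-04.
Filing on 2016-03-27 missed the 2016-03-04 deadline — the action is time-barred.

TIME-BARRED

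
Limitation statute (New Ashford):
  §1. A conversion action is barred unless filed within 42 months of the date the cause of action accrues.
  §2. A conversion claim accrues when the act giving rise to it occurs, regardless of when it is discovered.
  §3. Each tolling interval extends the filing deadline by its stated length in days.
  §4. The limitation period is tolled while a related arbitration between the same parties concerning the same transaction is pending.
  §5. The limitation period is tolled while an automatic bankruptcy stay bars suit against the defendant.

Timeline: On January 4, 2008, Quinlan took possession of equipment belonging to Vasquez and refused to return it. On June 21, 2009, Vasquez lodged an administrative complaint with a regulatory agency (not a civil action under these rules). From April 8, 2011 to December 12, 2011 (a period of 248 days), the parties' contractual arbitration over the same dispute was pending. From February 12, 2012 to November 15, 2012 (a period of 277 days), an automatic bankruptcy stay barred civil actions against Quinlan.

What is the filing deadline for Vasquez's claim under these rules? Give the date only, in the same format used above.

The claim accrued on January 4, 2008, when the wrongful act occurred.
Adding the 42 months base period to January 4, 2008 gives a deadline of July 4, 2011, before any tolling.
Because the pending related arbitration ran from April 8, 2011 to December 12, 2011, the deadline is extended by 248 days to March 8, 2012.
The automatic bankruptcy stay from February 12, 2012 to November 15, 2012 tolled the period for 277 days, extending the deadline to December 10, 2012.
None of the other events listed affects the running of the period under the stated rules.

December 10, 2012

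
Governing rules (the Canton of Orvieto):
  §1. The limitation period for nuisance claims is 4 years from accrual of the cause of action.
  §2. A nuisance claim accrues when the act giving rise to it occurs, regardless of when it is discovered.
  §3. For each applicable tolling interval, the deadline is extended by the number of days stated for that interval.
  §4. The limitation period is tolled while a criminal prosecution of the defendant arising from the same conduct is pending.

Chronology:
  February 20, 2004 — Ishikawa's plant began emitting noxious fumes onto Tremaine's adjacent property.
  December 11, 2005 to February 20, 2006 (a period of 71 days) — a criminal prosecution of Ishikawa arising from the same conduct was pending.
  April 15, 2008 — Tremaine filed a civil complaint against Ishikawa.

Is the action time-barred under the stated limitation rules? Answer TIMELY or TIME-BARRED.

TIMELY

The limitation period began to run on February 20, 2004.
4 years from February 20, 2004 is February 20, 2008.
Because the pending criminal prosecution ran from December 11, 2005 to February 20, 2006, the deadline is extended by 71 days to May 1, 2008.
Tremaine filed on April 15, 2008, before the May 1, 2008 deadline, so the action is timely.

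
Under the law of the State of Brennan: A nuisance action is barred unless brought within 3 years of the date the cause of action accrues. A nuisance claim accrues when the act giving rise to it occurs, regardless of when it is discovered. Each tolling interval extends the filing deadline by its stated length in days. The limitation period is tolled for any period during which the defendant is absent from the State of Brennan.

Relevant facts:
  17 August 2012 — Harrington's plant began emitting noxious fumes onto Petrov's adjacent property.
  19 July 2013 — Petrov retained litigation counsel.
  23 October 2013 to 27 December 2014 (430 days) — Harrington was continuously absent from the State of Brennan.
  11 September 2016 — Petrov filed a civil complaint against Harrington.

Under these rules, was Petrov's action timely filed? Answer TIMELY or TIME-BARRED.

TIMELY

The limitation period began to run on 17 August 2012.
3 years from 17 August 2012 is 17 August 2015.
Because the defendant's absence from the jurisdiction ran from 23 October 2013 to 27 December 2014, the deadline is extended by 430 days to 20 October 2016.
None of the other events listed affects the running of the period under the stated rules.
The 11 September 2016 filing precedes the 20 October 2016 deadline; the claim is timely.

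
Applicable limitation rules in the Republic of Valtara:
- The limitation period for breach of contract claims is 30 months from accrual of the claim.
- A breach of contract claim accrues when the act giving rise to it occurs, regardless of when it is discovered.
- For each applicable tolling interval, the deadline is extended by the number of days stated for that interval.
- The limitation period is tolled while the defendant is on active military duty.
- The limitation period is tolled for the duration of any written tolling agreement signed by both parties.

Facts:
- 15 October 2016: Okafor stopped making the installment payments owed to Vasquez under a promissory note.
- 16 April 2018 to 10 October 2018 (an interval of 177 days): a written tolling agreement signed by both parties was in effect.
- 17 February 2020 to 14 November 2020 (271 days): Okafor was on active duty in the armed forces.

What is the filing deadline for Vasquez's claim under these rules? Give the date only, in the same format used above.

9 October 2019

The claim accrued on 15 October 2016, the date of the act.
30 months from 15 October 2016 is 15 April 2019.
The period was tolled for 177 days by the written tolling agreement (16 April 2018 to 10 October 2018), pushing the deadline to 9 October 2019.
By the time the defendant's active military service began on 17 February 2020, the limitation period had already expired on 9 October 2019; that interval cannot revive it.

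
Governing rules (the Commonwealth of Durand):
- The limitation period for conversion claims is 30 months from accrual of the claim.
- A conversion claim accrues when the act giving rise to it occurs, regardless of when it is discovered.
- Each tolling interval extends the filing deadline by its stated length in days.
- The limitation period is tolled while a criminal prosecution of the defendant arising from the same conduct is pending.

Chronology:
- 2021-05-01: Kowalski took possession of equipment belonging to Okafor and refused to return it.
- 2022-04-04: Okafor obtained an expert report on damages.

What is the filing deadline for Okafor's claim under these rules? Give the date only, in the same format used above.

2023-11-01

The limitation period began to run on 2021-05-01.
The untolled deadline — 30 months after 2021-05-01 — is 2023-11-01.
Nothing else in the chronology tolls or restarts the period.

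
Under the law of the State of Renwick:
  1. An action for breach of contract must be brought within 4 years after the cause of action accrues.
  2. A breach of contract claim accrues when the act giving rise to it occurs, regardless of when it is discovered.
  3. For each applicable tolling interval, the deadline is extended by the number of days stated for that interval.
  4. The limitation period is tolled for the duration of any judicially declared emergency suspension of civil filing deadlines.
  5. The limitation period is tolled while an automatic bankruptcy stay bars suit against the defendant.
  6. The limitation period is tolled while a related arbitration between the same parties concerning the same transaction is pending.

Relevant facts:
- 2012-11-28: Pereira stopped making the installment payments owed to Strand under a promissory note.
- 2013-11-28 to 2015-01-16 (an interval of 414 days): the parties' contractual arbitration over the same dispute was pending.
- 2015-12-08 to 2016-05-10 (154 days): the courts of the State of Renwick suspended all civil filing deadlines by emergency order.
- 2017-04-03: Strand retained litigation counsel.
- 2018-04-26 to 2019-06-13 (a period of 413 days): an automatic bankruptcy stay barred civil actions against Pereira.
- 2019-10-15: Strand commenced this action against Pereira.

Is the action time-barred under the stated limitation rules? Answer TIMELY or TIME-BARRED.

TIME-BARRED

The limitation period began to run on 2012-11-28.
Adding the 4 years base period to 2012-11-28 gives a deadline of 2016-11-28, before any tolling.
The pending related arbitration from 2013-11-28 to 2015-01-16 tolled the period for 414 days, extending the deadline to 2018-01-16.
Because the emergency suspension of filing deadlines ran from 2015-12-08 to 2016-05-10, the deadline is extended by 154 days to 2018-06-19.
Because the automatic bankruptcy stay ran from 2018-04-26 to 2019-06-13, the deadline is extended by 413 days to 2019-08-06.
The other events in the timeline have no effect on the limitation period under the stated rules.
Strand filed on 2019-10-15, after the 2019-08-06 deadline, so the action is time-barred.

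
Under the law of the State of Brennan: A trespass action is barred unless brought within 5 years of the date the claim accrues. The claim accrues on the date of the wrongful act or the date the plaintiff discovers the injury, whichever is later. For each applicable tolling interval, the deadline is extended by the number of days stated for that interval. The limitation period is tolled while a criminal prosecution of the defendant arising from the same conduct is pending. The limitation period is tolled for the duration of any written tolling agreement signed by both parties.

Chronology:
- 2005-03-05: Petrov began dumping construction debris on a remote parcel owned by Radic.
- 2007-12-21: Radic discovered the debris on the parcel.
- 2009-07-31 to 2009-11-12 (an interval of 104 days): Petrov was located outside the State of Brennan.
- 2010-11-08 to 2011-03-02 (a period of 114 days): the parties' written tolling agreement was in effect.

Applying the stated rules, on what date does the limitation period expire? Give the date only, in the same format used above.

2013-04-14

The claim accrued on 2007-12-21 — the later of the 2005-03-05 act and the 2007-12-21 discovery.
5 years from 2007-12-21 is 2012-12-21.
Because the written tolling agreement ran from 2010-11-08 to 2011-03-02, the deadline is extended by 114 days to 2013-04-14.
Although the defendant's absence ran from 2009-07-31 to 2009-11-12, the stated rules do not make that a tolling event, so it is disregarded.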